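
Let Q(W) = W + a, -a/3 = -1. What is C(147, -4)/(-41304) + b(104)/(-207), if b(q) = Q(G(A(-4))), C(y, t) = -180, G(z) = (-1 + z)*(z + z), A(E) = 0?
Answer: -2407/237498 ≈ -0.010135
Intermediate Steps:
a = 3 (a = -3*(-1) = 3)
G(z) = 2*z*(-1 + z) (G(z) = (-1 + z)*(2*z) = 2*z*(-1 + z))
Q(W) = 3 + W (Q(W) = W + 3 = 3 + W)
b(q) = 3 (b(q) = 3 + 2*0*(-1 + 0) = 3 + 2*0*(-1) = 3 + 0 = 3)
C(147, -4)/(-41304) + b(104)/(-207) = -180/(-41304) + 3/(-207) = -180*(-1/41304) + 3*(-1/207) = 15/3442 - 1/69 = -2407/237498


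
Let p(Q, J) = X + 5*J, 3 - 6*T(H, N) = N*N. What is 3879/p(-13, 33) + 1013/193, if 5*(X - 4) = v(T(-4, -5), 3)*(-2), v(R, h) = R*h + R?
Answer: 13886804/506239 ≈ 27.431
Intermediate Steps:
T(H, N) = ½ - N²/6 (T(H, N) = ½ - N*N/6 = ½ - N²/6)
v(R, h) = R + R*h
X = 148/15 (X = 4 + (((½ - ⅙*(-5)²)*(1 + 3))*(-2))/5 = 4 + (((½ - ⅙*25)*4)*(-2))/5 = 4 + (((½ - 25/6)*4)*(-2))/5 = 4 + (-11/3*4*(-2))/5 = 4 + (-44/3*(-2))/5 = 4 + (⅕)*(88/3) = 4 + 88/15 = 148/15 ≈ 9.8667)
p(Q, J) = 148/15 + 5*J
3879/p(-13, 33) + 1013/193 = 3879/(148/15 + 5*33) + 1013/193 = 3879/(148/15 + 165) + 1013*(1/193) = 3879/(2623/15) + 1013/193 = 3879*(15/2623) + 1013/193 = 58185/2623 + 1013/193 = 13886804/506239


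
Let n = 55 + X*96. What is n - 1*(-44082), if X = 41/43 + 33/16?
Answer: 1910341/43 ≈ 44427.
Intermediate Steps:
X = 2075/688 (X = 41*(1/43) + 33*(1/16) = 41/43 + 33/16 = 2075/688 ≈ 3.0160)
n = 14815/43 (n = 55 + (2075/688)*96 = 55 + 12450/43 = 14815/43 ≈ 344.53)
n - 1*(-44082) = 14815/43 - 1*(-44082) = 14815/43 + 44082 = 1910341/43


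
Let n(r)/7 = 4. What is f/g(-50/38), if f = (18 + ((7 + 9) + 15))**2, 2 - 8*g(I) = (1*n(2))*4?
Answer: -9604/55 ≈ -174.62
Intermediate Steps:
n(r) = 28 (n(r) = 7*4 = 28)
g(I) = -55/4 (g(I) = 1/4 - 1*28*4/8 = 1/4 - 7*4/2 = 1/4 - 1/8*112 = 1/4 - 14 = -55/4)
f = 2401 (f = (18 + (16 + 15))**2 = (18 + 31)**2 = 49**2 = 2401)
f/g(-50/38) = 2401/(-55/4) = 2401*(-4/55) = -9604/55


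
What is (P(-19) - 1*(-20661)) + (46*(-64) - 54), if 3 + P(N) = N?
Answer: 17641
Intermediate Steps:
P(N) = -3 + N
(P(-19) - 1*(-20661)) + (46*(-64) - 54) = ((-3 - 19) - 1*(-20661)) + (46*(-64) - 54) = (-22 + 20661) + (-2944 - 54) = 20639 - 2998 = 17641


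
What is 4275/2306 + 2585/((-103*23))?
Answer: 4166465/5462914 ≈ 0.76268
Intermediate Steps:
4275/2306 + 2585/((-103*23)) = 4275*(1/2306) + 2585/(-2369) = 4275/2306 + 2585*(-1/2369) = 4275/2306 - 2585/2369 = 4166465/5462914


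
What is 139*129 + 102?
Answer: 18033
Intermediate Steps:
139*129 + 102 = 17931 + 102 = 18033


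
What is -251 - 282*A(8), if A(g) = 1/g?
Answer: -1145/4 ≈ -286.25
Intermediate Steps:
-251 - 282*A(8) = -251 - 282/8 = -251 - 282*⅛ = -251 - 141/4 = -1145/4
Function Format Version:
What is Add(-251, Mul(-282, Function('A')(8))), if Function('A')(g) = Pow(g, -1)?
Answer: Rational(-1145, 4) ≈ -286.25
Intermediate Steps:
Add(-251, Mul(-282, Function('A')(8))) = Add(-251, Mul(-282, Pow(8, -1))) = Add(-251, Mul(-282, Rational(1, 8))) = Add(-251, Rational(-141, 4)) = Rational(-1145, 4)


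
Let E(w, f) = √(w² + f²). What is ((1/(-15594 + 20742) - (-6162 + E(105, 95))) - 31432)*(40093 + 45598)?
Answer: -11147538676669/5148 - 428455*√802 ≈ -2.1775e+9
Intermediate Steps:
E(w, f) = √(f² + w²)
((1/(-15594 + 20742) - (-6162 + E(105, 95))) - 31432)*(40093 + 45598) = ((1/(-15594 + 20742) - (-6162 + √(95² + 105²))) - 31432)*(40093 + 45598) = ((1/5148 - (-6162 + √(9025 + 11025))) - 31432)*85691 = ((1/5148 - (-6162 + √20050)) - 31432)*85691 = ((1/5148 - (-6162 + 5*√802)) - 31432)*85691 = ((1/5148 + (6162 - 5*√802)) - 31432)*85691 = ((31721977/5148 - 5*√802) - 31432)*85691 = (-130089959/5148 - 5*√802)*85691 = -11147538676669/5148 - 428455*√802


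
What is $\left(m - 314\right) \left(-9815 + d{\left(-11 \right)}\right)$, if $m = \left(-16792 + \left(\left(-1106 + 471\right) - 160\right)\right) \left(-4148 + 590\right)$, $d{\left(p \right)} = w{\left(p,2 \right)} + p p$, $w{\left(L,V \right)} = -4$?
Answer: $-606844901936$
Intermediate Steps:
$d{\left(p \right)} = -4 + p^{2}$ ($d{\left(p \right)} = -4 + p p = -4 + p^{2}$)
$m = 62574546$ ($m = \left(-16792 - 795\right) \left(-3558\right) = \left(-17587\right) \left(-3558\right) = 62574546$)
$\left(m - 314\right) \left(-9815 + d{\left(-11 \right)}\right) = \left(62574546 - 314\right) \left(-9815 - \left(4 - \left(-11\right)^{2}\right)\right) = 62574232 \left(-9815 + \left(-4 + 121\right)\right) = 62574232 \left(-9815 + 117\right) = 62574232 \left(-9698\right) = -606844901936$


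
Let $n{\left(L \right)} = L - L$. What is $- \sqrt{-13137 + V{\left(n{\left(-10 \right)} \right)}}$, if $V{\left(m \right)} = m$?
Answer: $- i \sqrt{13137} \approx - 114.62 i$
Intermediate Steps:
$n{\left(L \right)} = 0$
$- \sqrt{-13137 + V{\left(n{\left(-10 \right)} \right)}} = - \sqrt{-13137 + 0} = - \sqrt{-13137} = - i \sqrt{13137}$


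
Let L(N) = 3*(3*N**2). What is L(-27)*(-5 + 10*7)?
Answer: 426465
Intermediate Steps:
L(N) = 9*N**2
L(-27)*(-5 + 10*7) = (9*(-27)**2)*(-5 + 10*7) = (9*729)*(-5 + 70) = 6561*65 = 426465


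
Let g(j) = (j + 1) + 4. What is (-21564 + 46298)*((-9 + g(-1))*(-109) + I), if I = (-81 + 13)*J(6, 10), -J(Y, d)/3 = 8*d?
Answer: 417138910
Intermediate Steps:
J(Y, d) = -24*d
g(j) = 5 + j (g(j) = (1 + j) + 4 = 5 + j)
I = 16320 (I = (-81 + 13)*(-24*10) = -68*(-240) = 16320)
(-21564 + 46298)*((-9 + g(-1))*(-109) + I) = (-21564 + 46298)*((-9 + (5 - 1))*(-109) + 16320) = 24734*((-9 + 4)*(-109) + 16320) = 24734*(-5*(-109) + 16320) = 24734*(545 + 16320) = 24734*16865 = 417138910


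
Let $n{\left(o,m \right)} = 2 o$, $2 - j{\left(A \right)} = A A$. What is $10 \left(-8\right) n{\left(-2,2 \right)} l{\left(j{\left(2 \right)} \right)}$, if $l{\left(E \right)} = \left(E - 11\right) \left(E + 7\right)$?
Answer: $-20800$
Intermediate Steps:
$j{\left(A \right)} = 2 - A^{2}$ ($j{\left(A \right)} = 2 - A A = 2 - A^{2}$)
$l{\left(E \right)} = \left(-11 + E\right) \left(7 + E\right)$
$10 \left(-8\right) n{\left(-2,2 \right)} l{\left(j{\left(2 \right)} \right)} = 10 \left(-8\right) 2 \left(-2\right) \left(-77 + \left(2 - 2^{2}\right)^{2} - 4 \left(2 - 2^{2}\right)\right) = \left(-80\right) \left(-4\right) \left(-77 + \left(2 - 4\right)^{2} - 4 \left(2 - 4\right)\right) = 320 \left(-77 + \left(2 - 4\right)^{2} - 4 \left(2 - 4\right)\right) = 320 \left(-77 + \left(-2\right)^{2} - -8\right) = 320 \left(-77 + 4 + 8\right) = 320 \left(-65\right) = -20800$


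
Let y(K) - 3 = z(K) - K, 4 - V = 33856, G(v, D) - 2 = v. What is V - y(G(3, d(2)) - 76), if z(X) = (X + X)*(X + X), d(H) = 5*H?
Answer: -54090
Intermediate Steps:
z(X) = 4*X² (z(X) = (2*X)*(2*X) = 4*X²)
G(v, D) = 2 + v
V = -33852 (V = 4 - 1*33856 = 4 - 33856 = -33852)
y(K) = 3 - K + 4*K² (y(K) = 3 + (4*K² - K) = 3 + (-K + 4*K²) = 3 - K + 4*K²)
V - y(G(3, d(2)) - 76) = -33852 - (3 - ((2 + 3) - 76) + 4*((2 + 3) - 76)²) = -33852 - (3 - (5 - 76) + 4*(5 - 76)²) = -33852 - (3 - 1*(-71) + 4*(-71)²) = -33852 - (3 + 71 + 4*5041) = -33852 - (3 + 71 + 20164) = -33852 - 1*20238 = -33852 - 20238 = -54090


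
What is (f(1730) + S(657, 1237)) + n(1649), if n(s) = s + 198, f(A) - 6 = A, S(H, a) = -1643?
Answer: 1940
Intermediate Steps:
f(A) = 6 + A
n(s) = 198 + s
(f(1730) + S(657, 1237)) + n(1649) = ((6 + 1730) - 1643) + (198 + 1649) = (1736 - 1643) + 1847 = 93 + 1847 = 1940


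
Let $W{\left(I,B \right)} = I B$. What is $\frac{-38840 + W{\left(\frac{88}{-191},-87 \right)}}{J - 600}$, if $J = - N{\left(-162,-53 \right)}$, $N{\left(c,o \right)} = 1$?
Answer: $\frac{7410784}{114791} \approx 64.559$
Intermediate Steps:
$J = -1$ ($J = \left(-1\right) 1 = -1$)
$W{\left(I,B \right)} = B I$
$\frac{-38840 + W{\left(\frac{88}{-191},-87 \right)}}{J - 600} = \frac{-38840 - 87 \frac{88}{-191}}{-1 - 600} = \frac{-38840 - 87 \cdot 88 \left(- \frac{1}{191}\right)}{-601} = \left(-38840 - - \frac{7656}{191}\right) \left(- \frac{1}{601}\right) = \left(-38840 + \frac{7656}{191}\right) \left(- \frac{1}{601}\right) = \left(- \frac{7410784}{191}\right) \left(- \frac{1}{601}\right) = \frac{7410784}{114791}$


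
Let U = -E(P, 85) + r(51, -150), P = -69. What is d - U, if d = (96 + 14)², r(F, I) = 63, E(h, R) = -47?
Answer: 11990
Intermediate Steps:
d = 12100 (d = 110² = 12100)
U = 110 (U = -1*(-47) + 63 = 47 + 63 = 110)
d - U = 12100 - 1*110 = 12100 - 110 = 11990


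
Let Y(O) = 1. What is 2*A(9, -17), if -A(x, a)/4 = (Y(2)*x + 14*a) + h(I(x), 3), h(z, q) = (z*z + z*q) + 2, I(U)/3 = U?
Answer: -4664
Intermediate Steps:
I(U) = 3*U
h(z, q) = 2 + z² + q*z (h(z, q) = (z² + q*z) + 2 = 2 + z² + q*z)
A(x, a) = -8 - 56*a - 40*x - 36*x² (A(x, a) = -4*((1*x + 14*a) + (2 + (3*x)² + 3*(3*x))) = -4*((x + 14*a) + (2 + 9*x² + 9*x)) = -4*((x + 14*a) + (2 + 9*x + 9*x²)) = -4*(2 + 9*x² + 10*x + 14*a) = -8 - 56*a - 40*x - 36*x²)
2*A(9, -17) = 2*(-8 - 56*(-17) - 40*9 - 36*9²) = 2*(-8 + 952 - 360 - 36*81) = 2*(-8 + 952 - 360 - 2916) = 2*(-2332) = -4664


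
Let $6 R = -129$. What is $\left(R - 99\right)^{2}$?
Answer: $\frac{58081}{4} \approx 14520.0$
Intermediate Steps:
$R = - \frac{43}{2}$ ($R = \frac{1}{6} \left(-129\right) = - \frac{43}{2} \approx -21.5$)
$\left(R - 99\right)^{2} = \left(- \frac{43}{2} - 99\right)^{2} = \left(- \frac{241}{2}\right)^{2} = \frac{58081}{4}$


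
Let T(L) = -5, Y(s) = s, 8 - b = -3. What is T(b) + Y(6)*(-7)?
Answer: -47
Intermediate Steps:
b = 11 (b = 8 - 1*(-3) = 8 + 3 = 11)
T(b) + Y(6)*(-7) = -5 + 6*(-7) = -5 - 42 = -47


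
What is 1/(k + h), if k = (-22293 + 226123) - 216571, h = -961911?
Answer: -1/974652 ≈ -1.0260e-6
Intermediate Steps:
k = -12741 (k = 203830 - 216571 = -12741)
1/(k + h) = 1/(-12741 - 961911) = 1/(-974652) = -1/974652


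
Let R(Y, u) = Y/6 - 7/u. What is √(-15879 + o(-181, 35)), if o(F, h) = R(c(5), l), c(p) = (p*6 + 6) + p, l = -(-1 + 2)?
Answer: I*√571146/6 ≈ 125.96*I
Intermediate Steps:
l = -1 (l = -1*1 = -1)
c(p) = 6 + 7*p (c(p) = (6*p + 6) + p = (6 + 6*p) + p = 6 + 7*p)
R(Y, u) = -7/u + Y/6 (R(Y, u) = Y*(⅙) - 7/u = Y/6 - 7/u = -7/u + Y/6)
o(F, h) = 83/6 (o(F, h) = -7/(-1) + (6 + 7*5)/6 = -7*(-1) + (6 + 35)/6 = 7 + (⅙)*41 = 7 + 41/6 = 83/6)
√(-15879 + o(-181, 35)) = √(-15879 + 83/6) = √(-95191/6) = I*√571146/6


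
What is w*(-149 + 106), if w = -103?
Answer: 4429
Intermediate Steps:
w*(-149 + 106) = -103*(-149 + 106) = -103*(-43) = 4429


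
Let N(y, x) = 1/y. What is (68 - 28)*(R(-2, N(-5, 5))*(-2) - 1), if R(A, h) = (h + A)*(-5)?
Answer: -920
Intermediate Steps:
R(A, h) = -5*A - 5*h (R(A, h) = (A + h)*(-5) = -5*A - 5*h)
(68 - 28)*(R(-2, N(-5, 5))*(-2) - 1) = (68 - 28)*((-5*(-2) - 5/(-5))*(-2) - 1) = 40*((10 - 5*(-1/5))*(-2) - 1) = 40*((10 + 1)*(-2) - 1) = 40*(11*(-2) - 1) = 40*(-22 - 1) = 40*(-23) = -920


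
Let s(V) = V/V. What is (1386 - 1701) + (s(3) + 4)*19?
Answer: -220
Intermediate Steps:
s(V) = 1
(1386 - 1701) + (s(3) + 4)*19 = (1386 - 1701) + (1 + 4)*19 = -315 + 5*19 = -315 + 95 = -220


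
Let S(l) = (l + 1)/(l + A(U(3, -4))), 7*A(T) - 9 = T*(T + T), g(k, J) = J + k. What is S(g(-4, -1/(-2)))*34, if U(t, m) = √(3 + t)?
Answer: 170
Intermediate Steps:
A(T) = 9/7 + 2*T²/7 (A(T) = 9/7 + (T*(T + T))/7 = 9/7 + (T*(2*T))/7 = 9/7 + (2*T²)/7 = 9/7 + 2*T²/7)
S(l) = (1 + l)/(3 + l) (S(l) = (l + 1)/(l + (9/7 + 2*(√(3 + 3))²/7)) = (1 + l)/(l + (9/7 + 2*(√6)²/7)) = (1 + l)/(l + (9/7 + (2/7)*6)) = (1 + l)/(l + (9/7 + 12/7)) = (1 + l)/(l + 3) = (1 + l)/(3 + l))
S(g(-4, -1/(-2)))*34 = ((1 + (-1/(-2) - 4))/(3 + (-1/(-2) - 4)))*34 = ((1 + (-1*(-½) - 4))/(3 + (-1*(-½) - 4)))*34 = ((1 + (½ - 4))/(3 + (½ - 4)))*34 = ((1 - 7/2)/(3 - 7/2))*34 = (-5/2/(-½))*34 = -2*(-5/2)*34 = 5*34 = 170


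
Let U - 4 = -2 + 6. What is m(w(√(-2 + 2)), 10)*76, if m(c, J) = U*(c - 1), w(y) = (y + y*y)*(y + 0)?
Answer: -608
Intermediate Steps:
U = 8 (U = 4 + (-2 + 6) = 4 + 4 = 8)
w(y) = y*(y + y²) (w(y) = (y + y²)*y = y*(y + y²))
m(c, J) = -8 + 8*c (m(c, J) = 8*(c - 1) = 8*(-1 + c) = -8 + 8*c)
m(w(√(-2 + 2)), 10)*76 = (-8 + 8*((√(-2 + 2))²*(1 + √(-2 + 2))))*76 = (-8 + 8*((√0)²*(1 + √0)))*76 = (-8 + 8*(0²*(1 + 0)))*76 = (-8 + 8*(0*1))*76 = (-8 + 8*0)*76 = (-8 + 0)*76 = -8*76 = -608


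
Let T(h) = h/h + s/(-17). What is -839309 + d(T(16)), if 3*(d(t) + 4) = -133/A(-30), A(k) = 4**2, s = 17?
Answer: -40287157/48 ≈ -8.3932e+5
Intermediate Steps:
A(k) = 16
T(h) = 0 (T(h) = h/h + 17/(-17) = 1 + 17*(-1/17) = 1 - 1 = 0)
d(t) = -325/48 (d(t) = -4 + (-133/16)/3 = -4 + (-133*1/16)/3 = -4 + (1/3)*(-133/16) = -4 - 133/48 = -325/48)
-839309 + d(T(16)) = -839309 - 325/48 = -40287157/48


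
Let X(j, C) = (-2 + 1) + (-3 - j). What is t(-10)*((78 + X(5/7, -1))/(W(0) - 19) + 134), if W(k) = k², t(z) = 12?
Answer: 10932/7 ≈ 1561.7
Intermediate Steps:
X(j, C) = -4 - j (X(j, C) = -1 + (-3 - j) = -4 - j)
t(-10)*((78 + X(5/7, -1))/(W(0) - 19) + 134) = 12*((78 + (-4 - 5/7))/(0² - 19) + 134) = 12*((78 + (-4 - 5/7))/(0 - 19) + 134) = 12*((78 + (-4 - 1*5/7))/(-19) + 134) = 12*((78 + (-4 - 5/7))*(-1/19) + 134) = 12*((78 - 33/7)*(-1/19) + 134) = 12*((513/7)*(-1/19) + 134) = 12*(-27/7 + 134) = 12*(911/7) = 10932/7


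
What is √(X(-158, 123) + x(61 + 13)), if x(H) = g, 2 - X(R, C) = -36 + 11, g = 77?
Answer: 2*√26 ≈ 10.198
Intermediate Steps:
X(R, C) = 27 (X(R, C) = 2 - (-36 + 11) = 2 - 1*(-25) = 2 + 25 = 27)
x(H) = 77
√(X(-158, 123) + x(61 + 13)) = √(27 + 77) = √104 = 2*√26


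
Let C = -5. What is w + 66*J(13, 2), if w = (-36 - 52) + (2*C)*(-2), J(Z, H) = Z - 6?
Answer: 394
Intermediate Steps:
J(Z, H) = -6 + Z
w = -68 (w = (-36 - 52) + (2*(-5))*(-2) = -88 - 10*(-2) = -88 + 20 = -68)
w + 66*J(13, 2) = -68 + 66*(-6 + 13) = -68 + 66*7 = -68 + 462 = 394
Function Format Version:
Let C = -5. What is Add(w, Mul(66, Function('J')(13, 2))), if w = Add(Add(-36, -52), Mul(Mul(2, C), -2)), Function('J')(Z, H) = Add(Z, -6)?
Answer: 394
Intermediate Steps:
Function('J')(Z, H) = Add(-6, Z)
w = -68 (w = Add(Add(-36, -52), Mul(Mul(2, -5), -2)) = Add(-88, Mul(-10, -2)) = Add(-88, 20) = -68)
Add(w, Mul(66, Function('J')(13, 2))) = Add(-68, Mul(66, Add(-6, 13))) = Add(-68, Mul(66, 7)) = Add(-68, 462) = 394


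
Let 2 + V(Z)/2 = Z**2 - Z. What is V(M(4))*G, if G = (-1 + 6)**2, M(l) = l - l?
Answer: -100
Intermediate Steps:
M(l) = 0
G = 25 (G = 5**2 = 25)
V(Z) = -4 - 2*Z + 2*Z**2 (V(Z) = -4 + 2*(Z**2 - Z) = -4 + (-2*Z + 2*Z**2) = -4 - 2*Z + 2*Z**2)
V(M(4))*G = (-4 - 2*0 + 2*0**2)*25 = (-4 + 0 + 2*0)*25 = (-4 + 0 + 0)*25 = -4*25 = -100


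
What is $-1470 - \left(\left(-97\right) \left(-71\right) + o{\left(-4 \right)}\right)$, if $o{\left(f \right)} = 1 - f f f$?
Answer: $-8422$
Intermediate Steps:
$o{\left(f \right)} = 1 - f^{3}$ ($o{\left(f \right)} = 1 - f f^{2} = 1 - f^{3}$)
$-1470 - \left(\left(-97\right) \left(-71\right) + o{\left(-4 \right)}\right) = -1470 - \left(\left(-97\right) \left(-71\right) + \left(1 - \left(-4\right)^{3}\right)\right) = -1470 - \left(6887 + \left(1 - -64\right)\right) = -1470 - \left(6887 + \left(1 + 64\right)\right) = -1470 - \left(6887 + 65\right) = -1470 - 6952 = -8422$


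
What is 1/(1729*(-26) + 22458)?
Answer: -1/22496 ≈ -4.4452e-5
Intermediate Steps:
1/(1729*(-26) + 22458) = 1/(-44954 + 22458) = 1/(-22496) = -1/22496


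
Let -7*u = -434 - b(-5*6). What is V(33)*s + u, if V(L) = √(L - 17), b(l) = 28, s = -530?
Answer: -2054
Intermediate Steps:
V(L) = √(-17 + L)
u = 66 (u = -(-434 - 1*28)/7 = -(-434 - 28)/7 = -⅐*(-462) = 66)
V(33)*s + u = √(-17 + 33)*(-530) + 66 = √16*(-530) + 66 = 4*(-530) + 66 = -2120 + 66 = -2054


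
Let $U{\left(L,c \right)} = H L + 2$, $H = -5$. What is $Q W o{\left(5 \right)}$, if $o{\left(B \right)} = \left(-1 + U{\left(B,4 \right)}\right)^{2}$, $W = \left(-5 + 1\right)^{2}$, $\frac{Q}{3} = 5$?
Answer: $138240$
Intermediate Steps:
$Q = 15$ ($Q = 3 \cdot 5 = 15$)
$U{\left(L,c \right)} = 2 - 5 L$ ($U{\left(L,c \right)} = - 5 L + 2 = 2 - 5 L$)
$W = 16$ ($W = \left(-4\right)^{2} = 16$)
$o{\left(B \right)} = \left(1 - 5 B\right)^{2}$ ($o{\left(B \right)} = \left(-1 - \left(-2 + 5 B\right)\right)^{2} = \left(1 - 5 B\right)^{2}$)
$Q W o{\left(5 \right)} = 15 \cdot 16 \left(-1 + 5 \cdot 5\right)^{2} = 240 \left(-1 + 25\right)^{2} = 240 \cdot 24^{2} = 240 \cdot 576 = 138240$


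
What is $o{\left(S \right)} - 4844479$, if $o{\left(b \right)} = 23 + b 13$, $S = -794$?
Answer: $-4854778$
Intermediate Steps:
$o{\left(b \right)} = 23 + 13 b$
$o{\left(S \right)} - 4844479 = \left(23 + 13 \left(-794\right)\right) - 4844479 = \left(23 - 10322\right) - 4844479 = -10299 - 4844479 = -4854778$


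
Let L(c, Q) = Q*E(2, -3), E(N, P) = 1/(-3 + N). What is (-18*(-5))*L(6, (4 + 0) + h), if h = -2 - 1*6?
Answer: 360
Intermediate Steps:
h = -8 (h = -2 - 6 = -8)
L(c, Q) = -Q (L(c, Q) = Q/(-3 + 2) = Q/(-1) = Q*(-1) = -Q)
(-18*(-5))*L(6, (4 + 0) + h) = (-18*(-5))*(-((4 + 0) - 8)) = 90*(-(4 - 8)) = 90*(-1*(-4)) = 90*4 = 360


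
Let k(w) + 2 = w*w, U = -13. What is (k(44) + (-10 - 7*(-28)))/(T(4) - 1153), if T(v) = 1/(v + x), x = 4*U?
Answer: -20352/11069 ≈ -1.8386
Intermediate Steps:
k(w) = -2 + w**2 (k(w) = -2 + w*w = -2 + w**2)
x = -52 (x = 4*(-13) = -52)
T(v) = 1/(-52 + v) (T(v) = 1/(v - 52) = 1/(-52 + v))
(k(44) + (-10 - 7*(-28)))/(T(4) - 1153) = ((-2 + 44**2) + (-10 - 7*(-28)))/(1/(-52 + 4) - 1153) = ((-2 + 1936) + (-10 + 196))/(1/(-48) - 1153) = (1934 + 186)/(-1/48 - 1153) = 2120/(-55345/48) = 2120*(-48/55345) = -20352/11069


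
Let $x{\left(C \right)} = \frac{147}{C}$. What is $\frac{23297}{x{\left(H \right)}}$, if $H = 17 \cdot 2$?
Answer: $\frac{792098}{147} \approx 5388.4$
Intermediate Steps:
$H = 34$
$\frac{23297}{x{\left(H \right)}} = \frac{23297}{147 \cdot \frac{1}{34}} = \frac{23297}{\frac{147}{34}} = 23297 \cdot \frac{34}{147} = \frac{792098}{147}$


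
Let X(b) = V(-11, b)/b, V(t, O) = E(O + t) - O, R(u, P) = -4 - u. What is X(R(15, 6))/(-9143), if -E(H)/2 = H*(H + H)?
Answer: -3581/173717 ≈ -0.020614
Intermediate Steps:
E(H) = -4*H² (E(H) = -2*H*(H + H) = -2*H*2*H = -4*H²)
V(t, O) = -O - 4*(O + t)² (V(t, O) = -4*(O + t)² - O = -O - 4*(O + t)²)
X(b) = (-b - 4*(-11 + b)²)/b (X(b) = (-b - 4*(b - 11)²)/b = (-b - 4*(-11 + b)²)/b)
X(R(15, 6))/(-9143) = ((-(-4 - 1*15) - 4*(-11 + (-4 - 1*15))²)/(-4 - 1*15))/(-9143) = ((-(-4 - 15) - 4*(-11 + (-4 - 15))²)/(-4 - 15))*(-1/9143) = ((-1*(-19) - 4*(-11 - 19)²)/(-19))*(-1/9143) = -(19 - 4*(-30)²)/19*(-1/9143) = -(19 - 4*900)/19*(-1/9143) = -(19 - 3600)/19*(-1/9143) = -1/19*(-3581)*(-1/9143) = (3581/19)*(-1/9143) = -3581/173717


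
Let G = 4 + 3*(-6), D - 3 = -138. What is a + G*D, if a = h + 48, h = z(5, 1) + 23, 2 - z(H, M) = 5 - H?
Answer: 1963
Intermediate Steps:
z(H, M) = -3 + H (z(H, M) = 2 - (5 - H) = 2 + (-5 + H) = -3 + H)
D = -135 (D = 3 - 138 = -135)
h = 25 (h = (-3 + 5) + 23 = 2 + 23 = 25)
a = 73 (a = 25 + 48 = 73)
G = -14 (G = 4 - 18 = -14)
a + G*D = 73 - 14*(-135) = 73 + 1890 = 1963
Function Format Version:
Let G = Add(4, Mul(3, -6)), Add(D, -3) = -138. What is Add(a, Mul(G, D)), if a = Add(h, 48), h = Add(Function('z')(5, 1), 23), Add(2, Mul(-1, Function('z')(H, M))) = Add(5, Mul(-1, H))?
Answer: 1963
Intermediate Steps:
Function('z')(H, M) = Add(-3, H) (Function('z')(H, M) = Add(2, Mul(-1, Add(5, Mul(-1, H)))) = Add(2, Add(-5, H)) = Add(-3, H))
D = -135 (D = Add(3, -138) = -135)
h = 25 (h = Add(Add(-3, 5), 23) = Add(2, 23) = 25)
a = 73 (a = Add(25, 48) = 73)
G = -14 (G = Add(4, -18) = -14)
Add(a, Mul(G, D)) = Add(73, Mul(-14, -135)) = Add(73, 1890) = 1963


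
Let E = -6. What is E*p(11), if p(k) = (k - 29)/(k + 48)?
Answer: 108/59 ≈ 1.8305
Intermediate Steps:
p(k) = (-29 + k)/(48 + k)
E*p(11) = -6*(-29 + 11)/(48 + 11) = -6*(-18)/59 = -6*(-18/59) = 108/59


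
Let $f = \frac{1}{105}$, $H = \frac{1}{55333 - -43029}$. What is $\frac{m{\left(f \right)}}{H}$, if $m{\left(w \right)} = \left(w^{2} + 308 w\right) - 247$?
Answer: $- \frac{264675813908}{11025} \approx -2.4007 \cdot 10^{7}$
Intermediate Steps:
$H = \frac{1}{98362}$ ($H = \frac{1}{55333 + 43029} = \frac{1}{98362} \approx 1.0167 \cdot 10^{-5}$)
$f = \frac{1}{105} \approx 0.0095238$
$m{\left(w \right)} = -247 + w^{2} + 308 w$
$\frac{m{\left(f \right)}}{H} = \left(-247 + \left(\frac{1}{105}\right)^{2} + 308 \cdot \frac{1}{105}\right) \frac{1}{\frac{1}{98362}} = \left(-247 + \frac{1}{11025} + \frac{44}{15}\right) 98362 = \left(- \frac{2690834}{11025}\right) 98362 = - \frac{264675813908}{11025}$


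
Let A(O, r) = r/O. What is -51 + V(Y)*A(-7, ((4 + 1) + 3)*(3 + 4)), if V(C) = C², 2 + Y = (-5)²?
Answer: -4283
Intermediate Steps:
Y = 23 (Y = -2 + (-5)² = -2 + 25 = 23)
-51 + V(Y)*A(-7, ((4 + 1) + 3)*(3 + 4)) = -51 + 23²*((((4 + 1) + 3)*(3 + 4))/(-7)) = -51 + 529*(((5 + 3)*7)*(-⅐)) = -51 + 529*((8*7)*(-⅐)) = -51 + 529*(56*(-⅐)) = -51 + 529*(-8) = -51 - 4232 = -4283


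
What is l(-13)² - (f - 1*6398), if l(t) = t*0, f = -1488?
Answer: 7886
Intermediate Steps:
l(t) = 0
l(-13)² - (f - 1*6398) = 0² - (-1488 - 1*6398) = 0 - (-1488 - 6398) = 0 - 1*(-7886) = 0 + 7886 = 7886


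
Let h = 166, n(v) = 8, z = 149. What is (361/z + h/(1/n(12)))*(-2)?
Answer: -396466/149 ≈ -2660.8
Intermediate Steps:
(361/z + h/(1/n(12)))*(-2) = (361/149 + 166/(1/8))*(-2) = (361*(1/149) + 166/(⅛))*(-2) = (361/149 + 166*8)*(-2) = (361/149 + 1328)*(-2) = (198233/149)*(-2) = -396466/149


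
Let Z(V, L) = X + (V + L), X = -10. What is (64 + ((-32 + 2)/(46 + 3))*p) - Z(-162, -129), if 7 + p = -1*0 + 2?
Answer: 18035/49 ≈ 368.06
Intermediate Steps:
p = -5 (p = -7 + (-1*0 + 2) = -7 + (0 + 2) = -7 + 2 = -5)
Z(V, L) = -10 + L + V (Z(V, L) = -10 + (V + L) = -10 + (L + V) = -10 + L + V)
(64 + ((-32 + 2)/(46 + 3))*p) - Z(-162, -129) = (64 + ((-32 + 2)/(46 + 3))*(-5)) - (-10 - 129 - 162) = (64 - 30/49*(-5)) - 1*(-301) = (64 - 30*1/49*(-5)) + 301 = (64 - 30/49*(-5)) + 301 = (64 + 150/49) + 301 = 3286/49 + 301 = 18035/49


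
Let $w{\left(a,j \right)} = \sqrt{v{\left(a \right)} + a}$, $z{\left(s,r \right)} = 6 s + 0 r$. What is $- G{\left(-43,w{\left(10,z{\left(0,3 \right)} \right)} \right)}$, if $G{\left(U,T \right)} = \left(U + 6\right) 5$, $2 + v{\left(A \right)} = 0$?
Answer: $185$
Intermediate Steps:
$z{\left(s,r \right)} = 6 s$ ($z{\left(s,r \right)} = 6 s + 0 = 6 s$)
$v{\left(A \right)} = -2$ ($v{\left(A \right)} = -2 + 0 = -2$)
$w{\left(a,j \right)} = \sqrt{-2 + a}$
$G{\left(U,T \right)} = 30 + 5 U$ ($G{\left(U,T \right)} = \left(6 + U\right) 5 = 30 + 5 U$)
$- G{\left(-43,w{\left(10,z{\left(0,3 \right)} \right)} \right)} = - (30 + 5 \left(-43\right)) = - (30 - 215) = \left(-1\right) \left(-185\right) = 185$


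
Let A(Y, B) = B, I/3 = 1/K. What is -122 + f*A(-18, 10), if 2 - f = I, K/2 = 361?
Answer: -36837/361 ≈ -102.04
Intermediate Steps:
K = 722 (K = 2*361 = 722)
I = 3/722 ≈ 0.0041551
f = 1441/722 (f = 2 - 1*3/722 = 2 - 3/722 = 1441/722 ≈ 1.9958)
-122 + f*A(-18, 10) = -122 + (1441/722)*10 = -122 + 7205/361 = -36837/361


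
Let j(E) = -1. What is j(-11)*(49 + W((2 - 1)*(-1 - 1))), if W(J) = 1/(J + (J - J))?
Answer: -97/2 ≈ -48.500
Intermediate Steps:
W(J) = 1/J (W(J) = 1/(J + 0) = 1/J)
j(-11)*(49 + W((2 - 1)*(-1 - 1))) = -(49 + 1/((2 - 1)*(-1 - 1))) = -(49 + 1/(1*(-2))) = -(49 + 1/(-2)) = -(49 - 1/2) = -1*97/2 = -97/2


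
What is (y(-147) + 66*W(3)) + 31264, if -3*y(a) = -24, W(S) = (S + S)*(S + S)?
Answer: 33648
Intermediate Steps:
W(S) = 4*S**2 (W(S) = (2*S)*(2*S) = 4*S**2)
y(a) = 8 (y(a) = -1/3*(-24) = 8)
(y(-147) + 66*W(3)) + 31264 = (8 + 66*(4*3**2)) + 31264 = (8 + 66*(4*9)) + 31264 = (8 + 66*36) + 31264 = (8 + 2376) + 31264 = 2384 + 31264 = 33648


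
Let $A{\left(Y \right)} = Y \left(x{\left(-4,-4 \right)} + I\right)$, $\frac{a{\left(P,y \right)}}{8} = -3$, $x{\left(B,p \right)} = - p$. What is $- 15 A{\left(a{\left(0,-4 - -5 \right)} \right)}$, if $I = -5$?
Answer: $-360$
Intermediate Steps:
$a{\left(P,y \right)} = -24$ ($a{\left(P,y \right)} = 8 \left(-3\right) = -24$)
$A{\left(Y \right)} = - Y$ ($A{\left(Y \right)} = Y \left(\left(-1\right) \left(-4\right) - 5\right) = Y \left(4 - 5\right) = Y \left(-1\right) = - Y$)
$- 15 A{\left(a{\left(0,-4 - -5 \right)} \right)} = - 15 \left(\left(-1\right) \left(-24\right)\right) = \left(-15\right) 24 = -360$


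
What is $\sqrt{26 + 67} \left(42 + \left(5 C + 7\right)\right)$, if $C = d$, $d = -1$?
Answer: $44 \sqrt{93} \approx 424.32$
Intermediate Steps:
$C = -1$
$\sqrt{26 + 67} \left(42 + \left(5 C + 7\right)\right) = \sqrt{26 + 67} \left(42 + \left(5 \left(-1\right) + 7\right)\right) = \sqrt{93} \left(42 + \left(-5 + 7\right)\right) = \sqrt{93} \left(42 + 2\right) = \sqrt{93} \cdot 44 = 44 \sqrt{93}$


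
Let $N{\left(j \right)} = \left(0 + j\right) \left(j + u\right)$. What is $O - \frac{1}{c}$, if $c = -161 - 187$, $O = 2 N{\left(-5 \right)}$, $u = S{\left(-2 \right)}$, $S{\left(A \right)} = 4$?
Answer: $\frac{3481}{348} \approx 10.003$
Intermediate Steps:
$u = 4$
$N{\left(j \right)} = j \left(4 + j\right)$ ($N{\left(j \right)} = \left(0 + j\right) \left(j + 4\right) = j \left(4 + j\right)$)
$O = 10$ ($O = 2 \left(- 5 \left(4 - 5\right)\right) = 2 \left(\left(-5\right) \left(-1\right)\right) = 2 \cdot 5 = 10$)
$c = -348$
$O - \frac{1}{c} = 10 - \frac{1}{-348} = 10 - - \frac{1}{348} = 10 + \frac{1}{348} = \frac{3481}{348}$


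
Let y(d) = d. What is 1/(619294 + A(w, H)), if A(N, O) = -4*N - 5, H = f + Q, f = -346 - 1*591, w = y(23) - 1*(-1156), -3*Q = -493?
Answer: 1/614573 ≈ 1.6271e-6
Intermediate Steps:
Q = 493/3 (Q = -⅓*(-493) = 493/3 ≈ 164.33)
w = 1179 (w = 23 - 1*(-1156) = 23 + 1156 = 1179)
f = -937 (f = -346 - 591 = -937)
H = -2318/3 (H = -937 + 493/3 = -2318/3 ≈ -772.67)
A(N, O) = -5 - 4*N
1/(619294 + A(w, H)) = 1/(619294 + (-5 - 4*1179)) = 1/(619294 + (-5 - 4716)) = 1/(619294 - 4721) = 1/614573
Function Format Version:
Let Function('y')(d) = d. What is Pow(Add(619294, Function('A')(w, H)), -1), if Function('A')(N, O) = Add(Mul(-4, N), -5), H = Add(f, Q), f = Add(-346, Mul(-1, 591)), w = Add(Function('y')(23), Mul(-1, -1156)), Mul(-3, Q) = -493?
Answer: Rational(1, 614573) ≈ 1.6271e-6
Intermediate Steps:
Q = Rational(493, 3) (Q = Mul(Rational(-1, 3), -493) = Rational(493, 3) ≈ 164.33)
w = 1179 (w = Add(23, Mul(-1, -1156)) = Add(23, 1156) = 1179)
f = -937 (f = Add(-346, -591) = -937)
H = Rational(-2318, 3) (H = Add(-937, Rational(493, 3)) = Rational(-2318, 3) ≈ -772.67)
Function('A')(N, O) = Add(-5, Mul(-4, N))
Pow(Add(619294, Function('A')(w, H)), -1) = Pow(Add(619294, Add(-5, Mul(-4, 1179))), -1) = Pow(Add(619294, Add(-5, -4716)), -1) = Pow(Add(619294, -4721), -1) = Pow(614573, -1) = Rational(1, 614573)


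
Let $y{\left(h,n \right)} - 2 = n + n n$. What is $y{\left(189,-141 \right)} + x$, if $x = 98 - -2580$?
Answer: $22420$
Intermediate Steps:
$y{\left(h,n \right)} = 2 + n + n^{2}$ ($y{\left(h,n \right)} = 2 + \left(n + n n\right) = 2 + \left(n + n^{2}\right) = 2 + n + n^{2}$)
$x = 2678$ ($x = 98 + 2580 = 2678$)
$y{\left(189,-141 \right)} + x = \left(2 - 141 + \left(-141\right)^{2}\right) + 2678 = \left(2 - 141 + 19881\right) + 2678 = 19742 + 2678 = 22420$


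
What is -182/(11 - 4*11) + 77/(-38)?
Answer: 4375/1254 ≈ 3.4888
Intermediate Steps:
-182/(11 - 4*11) + 77/(-38) = -182/(11 - 44) + 77*(-1/38) = -182/(-33) - 77/38 = -182*(-1/33) - 77/38 = 182/33 - 77/38 = 4375/1254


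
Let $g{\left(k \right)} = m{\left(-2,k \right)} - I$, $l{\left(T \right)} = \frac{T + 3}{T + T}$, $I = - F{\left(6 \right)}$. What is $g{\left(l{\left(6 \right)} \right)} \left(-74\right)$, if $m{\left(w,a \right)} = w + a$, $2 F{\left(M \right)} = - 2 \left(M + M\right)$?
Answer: $\frac{1961}{2} \approx 980.5$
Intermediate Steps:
$F{\left(M \right)} = - 2 M$ ($F{\left(M \right)} = \frac{\left(-2\right) \left(M + M\right)}{2} = \frac{\left(-2\right) 2 M}{2} = \frac{\left(-4\right) M}{2} = - 2 M$)
$I = 12$ ($I = - \left(-2\right) 6 = \left(-1\right) \left(-12\right) = 12$)
$l{\left(T \right)} = \frac{3 + T}{2 T}$
$m{\left(w,a \right)} = a + w$
$g{\left(k \right)} = -14 + k$ ($g{\left(k \right)} = \left(k - 2\right) - 12 = \left(-2 + k\right) - 12 = -14 + k$)
$g{\left(l{\left(6 \right)} \right)} \left(-74\right) = \left(-14 + \frac{3 + 6}{2 \cdot 6}\right) \left(-74\right) = \left(-14 + \frac{1}{2} \cdot \frac{1}{6} \cdot 9\right) \left(-74\right) = \left(-14 + \frac{3}{4}\right) \left(-74\right) = \left(- \frac{53}{4}\right) \left(-74\right) = \frac{1961}{2}$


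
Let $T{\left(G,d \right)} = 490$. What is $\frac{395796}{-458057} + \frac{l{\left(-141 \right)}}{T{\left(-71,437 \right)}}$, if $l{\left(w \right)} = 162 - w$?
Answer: $- \frac{55148769}{224447930} \approx -0.24571$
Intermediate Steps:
$\frac{395796}{-458057} + \frac{l{\left(-141 \right)}}{T{\left(-71,437 \right)}} = \frac{395796}{-458057} + \frac{162 - -141}{490} = 395796 \left(- \frac{1}{458057}\right) + \left(162 + 141\right) \frac{1}{490} = - \frac{395796}{458057} + 303 \cdot \frac{1}{490} = - \frac{395796}{458057} + \frac{303}{490} = - \frac{55148769}{224447930}$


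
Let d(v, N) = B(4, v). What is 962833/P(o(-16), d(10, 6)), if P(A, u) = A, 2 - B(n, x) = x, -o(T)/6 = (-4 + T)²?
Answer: -962833/2400 ≈ -401.18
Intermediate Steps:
o(T) = -6*(-4 + T)²
B(n, x) = 2 - x
d(v, N) = 2 - v
962833/P(o(-16), d(10, 6)) = 962833/((-6*(-4 - 16)²)) = 962833/((-6*(-20)²)) = 962833/((-6*400)) = 962833/(-2400) = 962833*(-1/2400) = -962833/2400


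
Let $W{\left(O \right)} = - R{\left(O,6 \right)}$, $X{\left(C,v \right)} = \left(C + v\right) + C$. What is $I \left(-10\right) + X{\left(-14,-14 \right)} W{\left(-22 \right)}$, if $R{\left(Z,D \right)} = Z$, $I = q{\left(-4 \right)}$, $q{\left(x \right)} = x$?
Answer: $-884$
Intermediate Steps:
$I = -4$
$X{\left(C,v \right)} = v + 2 C$
$W{\left(O \right)} = - O$
$I \left(-10\right) + X{\left(-14,-14 \right)} W{\left(-22 \right)} = \left(-4\right) \left(-10\right) + \left(-14 + 2 \left(-14\right)\right) \left(\left(-1\right) \left(-22\right)\right) = 40 + \left(-14 - 28\right) 22 = 40 - 924 = -884$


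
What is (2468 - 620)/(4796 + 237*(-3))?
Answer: 1848/4085 ≈ 0.45239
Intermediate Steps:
(2468 - 620)/(4796 + 237*(-3)) = 1848/(4796 - 711) = 1848/4085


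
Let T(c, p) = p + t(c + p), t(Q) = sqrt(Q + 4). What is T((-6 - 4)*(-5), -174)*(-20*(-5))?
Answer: -17400 + 200*I*sqrt(30) ≈ -17400.0 + 1095.4*I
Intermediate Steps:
t(Q) = sqrt(4 + Q)
T(c, p) = p + sqrt(4 + c + p) (T(c, p) = p + sqrt(4 + (c + p)) = p + sqrt(4 + c + p))
T((-6 - 4)*(-5), -174)*(-20*(-5)) = (-174 + sqrt(4 + (-6 - 4)*(-5) - 174))*(-20*(-5)) = (-174 + sqrt(4 - 10*(-5) - 174))*100 = (-174 + sqrt(4 + 50 - 174))*100 = (-174 + sqrt(-120))*100 = (-174 + 2*I*sqrt(30))*100 = -17400 + 200*I*sqrt(30)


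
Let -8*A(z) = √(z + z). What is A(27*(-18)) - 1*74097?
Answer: -74097 - 9*I*√3/4 ≈ -74097.0 - 3.8971*I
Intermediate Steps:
A(z) = -√2*√z/8 (A(z) = -√(z + z)/8 = -√2*√z/8)
A(27*(-18)) - 1*74097 = -√2*√(27*(-18))/8 - 1*74097 = -√2*√(-486)/8 - 74097 = -√2*9*I*√6/8 - 74097 = -9*I*√3/4 - 74097 = -74097 - 9*I*√3/4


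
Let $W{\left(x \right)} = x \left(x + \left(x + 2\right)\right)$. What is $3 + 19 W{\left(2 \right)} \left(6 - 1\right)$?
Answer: $1143$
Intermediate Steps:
$W{\left(x \right)} = x \left(2 + 2 x\right)$ ($W{\left(x \right)} = x \left(x + \left(2 + x\right)\right) = x \left(2 + 2 x\right)$)
$3 + 19 W{\left(2 \right)} \left(6 - 1\right) = 3 + 19 \cdot 2 \cdot 2 \left(1 + 2\right) \left(6 - 1\right) = 3 + 19 \cdot 2 \cdot 2 \cdot 3 \cdot 5 = 3 + 19 \cdot 12 \cdot 5 = 3 + 19 \cdot 60 = 3 + 1140 = 1143$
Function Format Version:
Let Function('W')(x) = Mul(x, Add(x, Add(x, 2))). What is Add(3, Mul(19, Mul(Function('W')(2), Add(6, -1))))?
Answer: 1143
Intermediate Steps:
Function('W')(x) = Mul(x, Add(2, Mul(2, x))) (Function('W')(x) = Mul(x, Add(x, Add(2, x))) = Mul(x, Add(2, Mul(2, x))))
Add(3, Mul(19, Mul(Function('W')(2), Add(6, -1)))) = Add(3, Mul(19, Mul(Mul(2, 2, Add(1, 2)), Add(6, -1)))) = Add(3, Mul(19, Mul(Mul(2, 2, 3), 5))) = Add(3, Mul(19, Mul(12, 5))) = Add(3, Mul(19, 60)) = Add(3, 1140) = 1143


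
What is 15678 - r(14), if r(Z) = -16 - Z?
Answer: 15708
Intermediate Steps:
15678 - r(14) = 15678 - (-16 - 1*14) = 15678 - (-16 - 14) = 15678 - 1*(-30) = 15678 + 30 = 15708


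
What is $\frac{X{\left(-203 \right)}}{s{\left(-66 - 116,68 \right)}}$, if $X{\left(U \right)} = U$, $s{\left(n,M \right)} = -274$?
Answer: $\frac{203}{274} \approx 0.74088$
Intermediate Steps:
$\frac{X{\left(-203 \right)}}{s{\left(-66 - 116,68 \right)}} = - \frac{203}{-274} = \left(-203\right) \left(- \frac{1}{274}\right) = \frac{203}{274}$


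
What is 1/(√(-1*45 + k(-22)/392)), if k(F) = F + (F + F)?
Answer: -14*I*√8853/8853 ≈ -0.14879*I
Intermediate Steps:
k(F) = 3*F (k(F) = F + 2*F = 3*F)
1/(√(-1*45 + k(-22)/392)) = 1/(√(-1*45 + (3*(-22))/392)) = 1/(√(-45 - 66*1/392)) = 1/(√(-45 - 33/196)) = 1/(√(-8853/196)) = 1/(I*√8853/14) = -14*I*√8853/8853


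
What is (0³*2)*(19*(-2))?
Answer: 0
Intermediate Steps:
(0³*2)*(19*(-2)) = (0*2)*(-38) = 0*(-38) = 0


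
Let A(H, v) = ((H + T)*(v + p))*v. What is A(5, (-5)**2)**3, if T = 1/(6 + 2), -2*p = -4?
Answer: 21196438171875/512 ≈ 4.1399e+10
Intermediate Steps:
p = 2 (p = -1/2*(-4) = 2)
T = 1/8 ≈ 0.12500
A(H, v) = v*(2 + v)*(1/8 + H) (A(H, v) = ((H + 1/8)*(v + 2))*v = ((1/8 + H)*(2 + v))*v = ((2 + v)*(1/8 + H))*v = v*(2 + v)*(1/8 + H))
A(5, (-5)**2)**3 = ((1/8)*(-5)**2*(2 + (-5)**2 + 16*5 + 8*5*(-5)**2))**3 = ((1/8)*25*(2 + 25 + 80 + 8*5*25))**3 = ((1/8)*25*(2 + 25 + 80 + 1000))**3 = ((1/8)*25*1107)**3 = (27675/8)**3 = 21196438171875/512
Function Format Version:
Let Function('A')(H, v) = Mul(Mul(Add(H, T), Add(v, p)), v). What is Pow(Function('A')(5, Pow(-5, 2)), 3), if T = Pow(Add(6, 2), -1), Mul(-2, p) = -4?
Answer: Rational(21196438171875, 512) ≈ 4.1399e+10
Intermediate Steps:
p = 2 (p = Mul(Rational(-1, 2), -4) = 2)
T = Rational(1, 8) (T = Pow(8, -1) = Rational(1, 8) ≈ 0.12500)
Function('A')(H, v) = Mul(v, Add(2, v), Add(Rational(1, 8), H)) (Function('A')(H, v) = Mul(Mul(Add(H, Rational(1, 8)), Add(v, 2)), v) = Mul(Mul(Add(Rational(1, 8), H), Add(2, v)), v) = Mul(Mul(Add(2, v), Add(Rational(1, 8), H)), v) = Mul(v, Add(2, v), Add(Rational(1, 8), H)))
Pow(Function('A')(5, Pow(-5, 2)), 3) = Pow(Mul(Rational(1, 8), Pow(-5, 2), Add(2, Pow(-5, 2), Mul(16, 5), Mul(8, 5, Pow(-5, 2)))), 3) = Pow(Mul(Rational(1, 8), 25, Add(2, 25, 80, Mul(8, 5, 25))), 3) = Pow(Mul(Rational(1, 8), 25, Add(2, 25, 80, 1000)), 3) = Pow(Mul(Rational(1, 8), 25, 1107), 3) = Pow(Rational(27675, 8), 3) = Rational(21196438171875, 512)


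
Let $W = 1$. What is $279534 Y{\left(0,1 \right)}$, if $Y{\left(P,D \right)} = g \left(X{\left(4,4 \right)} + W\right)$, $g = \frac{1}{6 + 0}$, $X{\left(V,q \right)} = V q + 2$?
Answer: $885191$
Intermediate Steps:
$X{\left(V,q \right)} = 2 + V q$
$g = \frac{1}{6} \approx 0.16667$
$Y{\left(P,D \right)} = \frac{19}{6}$ ($Y{\left(P,D \right)} = \frac{\left(2 + 4 \cdot 4\right) + 1}{6} = \frac{\left(2 + 16\right) + 1}{6} = \frac{18 + 1}{6} = \frac{1}{6} \cdot 19 = \frac{19}{6}$)
$279534 Y{\left(0,1 \right)} = 279534 \cdot \frac{19}{6} = 885191$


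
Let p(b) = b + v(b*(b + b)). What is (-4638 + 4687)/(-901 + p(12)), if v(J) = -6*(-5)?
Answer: -49/859 ≈ -0.057043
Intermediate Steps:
v(J) = 30
p(b) = 30 + b (p(b) = b + 30 = 30 + b)
(-4638 + 4687)/(-901 + p(12)) = (-4638 + 4687)/(-901 + (30 + 12)) = 49/(-901 + 42) = 49/(-859) = 49*(-1/859) = -49/859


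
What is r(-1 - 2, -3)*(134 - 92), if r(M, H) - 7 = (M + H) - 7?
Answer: -252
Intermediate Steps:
r(M, H) = H + M (r(M, H) = 7 + ((M + H) - 7) = 7 + ((H + M) - 7) = 7 + (-7 + H + M) = H + M)
r(-1 - 2, -3)*(134 - 92) = (-3 + (-1 - 2))*(134 - 92) = (-3 - 3)*42 = -6*42 = -252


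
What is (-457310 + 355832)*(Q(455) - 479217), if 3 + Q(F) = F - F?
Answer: 48630287160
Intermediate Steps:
Q(F) = -3 (Q(F) = -3 + (F - F) = -3 + 0 = -3)
(-457310 + 355832)*(Q(455) - 479217) = (-457310 + 355832)*(-3 - 479217) = -101478*(-479220) = 48630287160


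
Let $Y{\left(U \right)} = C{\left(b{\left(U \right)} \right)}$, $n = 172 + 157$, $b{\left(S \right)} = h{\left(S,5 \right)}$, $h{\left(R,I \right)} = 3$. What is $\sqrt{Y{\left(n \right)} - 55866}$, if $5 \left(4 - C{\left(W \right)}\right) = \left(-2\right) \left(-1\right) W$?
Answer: $\frac{2 i \sqrt{349145}}{5} \approx 236.35 i$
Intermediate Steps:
$b{\left(S \right)} = 3$
$n = 329$
$C{\left(W \right)} = 4 - \frac{2 W}{5}$ ($C{\left(W \right)} = 4 - \frac{\left(-2\right) \left(-1\right) W}{5} = 4 - \frac{2 W}{5}$)
$Y{\left(U \right)} = \frac{14}{5}$ ($Y{\left(U \right)} = 4 - \frac{6}{5} = \frac{14}{5}$)
$\sqrt{Y{\left(n \right)} - 55866} = \sqrt{\frac{14}{5} - 55866} = \sqrt{- \frac{279316}{5}} = \frac{2 i \sqrt{349145}}{5}$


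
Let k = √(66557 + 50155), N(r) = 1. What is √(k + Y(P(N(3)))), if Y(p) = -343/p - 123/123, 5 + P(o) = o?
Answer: √(339 + 24*√3242)/2 ≈ 20.649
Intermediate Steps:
k = 6*√3242 (k = √116712 = 6*√3242 ≈ 341.63)
P(o) = -5 + o
Y(p) = -1 - 343/p (Y(p) = -343/p - 123*1/123 = -343/p - 1 = -1 - 343/p)
√(k + Y(P(N(3)))) = √(6*√3242 + (-343 - (-5 + 1))/(-5 + 1)) = √(6*√3242 + (-343 - 1*(-4))/(-4)) = √(6*√3242 - (-343 + 4)/4) = √(6*√3242 - ¼*(-339)) = √(6*√3242 + 339/4) = √(339/4 + 6*√3242)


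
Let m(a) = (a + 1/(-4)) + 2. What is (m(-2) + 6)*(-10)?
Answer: -115/2 ≈ -57.500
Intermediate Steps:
m(a) = 7/4 + a (m(a) = (a - ¼) + 2 = (-¼ + a) + 2 = 7/4 + a)
(m(-2) + 6)*(-10) = ((7/4 - 2) + 6)*(-10) = (-¼ + 6)*(-10) = (23/4)*(-10) = -115/2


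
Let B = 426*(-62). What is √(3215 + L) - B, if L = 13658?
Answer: 26412 + √16873 ≈ 26542.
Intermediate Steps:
B = -26412
√(3215 + L) - B = √(3215 + 13658) - 1*(-26412) = √16873 + 26412 = 26412 + √16873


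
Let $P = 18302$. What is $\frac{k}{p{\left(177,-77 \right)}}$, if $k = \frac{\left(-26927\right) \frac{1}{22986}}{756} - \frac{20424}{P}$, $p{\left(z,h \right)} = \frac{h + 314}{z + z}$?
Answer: $- \frac{10484570288971}{6281318985732} \approx -1.6692$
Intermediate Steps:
$p{\left(z,h \right)} = \frac{314 + h}{2 z}$
$k = - \frac{177704581169}{159020733816}$ ($k = \frac{\left(-26927\right) \frac{1}{22986}}{756} - \frac{20424}{18302} = \left(-26927\right) \frac{1}{22986} \cdot \frac{1}{756} - \frac{10212}{9151} = \left(- \frac{26927}{22986}\right) \frac{1}{756} - \frac{10212}{9151} = - \frac{26927}{17377416} - \frac{10212}{9151} = - \frac{177704581169}{159020733816} \approx -1.1175$)
$\frac{k}{p{\left(177,-77 \right)}} = - \frac{177704581169}{159020733816 \frac{314 - 77}{2 \cdot 177}} = - \frac{177704581169}{159020733816 \cdot \frac{1}{2} \cdot \frac{1}{177} \cdot 237} = - \frac{177704581169}{159020733816 \cdot \frac{79}{118}} = \left(- \frac{177704581169}{159020733816}\right) \frac{118}{79} = - \frac{10484570288971}{6281318985732}$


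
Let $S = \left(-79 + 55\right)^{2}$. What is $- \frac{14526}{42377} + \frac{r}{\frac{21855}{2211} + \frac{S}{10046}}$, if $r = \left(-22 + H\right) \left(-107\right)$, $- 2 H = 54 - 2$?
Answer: $\frac{805188611494086}{1559677475747} \approx 516.25$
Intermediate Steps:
$S = 576$ ($S = \left(-24\right)^{2} = 576$)
$H = -26$ ($H = - \frac{54 - 2}{2} = \left(- \frac{1}{2}\right) 52 = -26$)
$r = 5136$ ($r = \left(-22 - 26\right) \left(-107\right) = \left(-48\right) \left(-107\right) = 5136$)
$- \frac{14526}{42377} + \frac{r}{\frac{21855}{2211} + \frac{S}{10046}} = - \frac{14526}{42377} + \frac{5136}{\frac{21855}{2211} + \frac{576}{10046}} = \left(-14526\right) \frac{1}{42377} + \frac{5136}{21855 \cdot \frac{1}{2211} + 576 \cdot \frac{1}{10046}} = - \frac{14526}{42377} + \frac{5136}{\frac{7285}{737} + \frac{288}{5023}} = - \frac{14526}{42377} + \frac{5136}{\frac{36804811}{3701951}} = - \frac{14526}{42377} + 5136 \cdot \frac{3701951}{36804811} = - \frac{14526}{42377} + \frac{19013220336}{36804811} = \frac{805188611494086}{1559677475747}$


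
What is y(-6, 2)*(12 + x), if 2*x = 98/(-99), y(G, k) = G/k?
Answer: -1139/33 ≈ -34.515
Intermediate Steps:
x = -49/99 (x = (98/(-99))/2 = (98*(-1/99))/2 = (1/2)*(-98/99) = -49/99 ≈ -0.49495)
y(-6, 2)*(12 + x) = (-6/2)*(12 - 49/99) = -6*1/2*(1139/99) = -3*1139/99 = -1139/33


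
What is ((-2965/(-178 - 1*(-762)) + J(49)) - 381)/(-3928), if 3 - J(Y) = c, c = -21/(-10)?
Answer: 1124717/11469760 ≈ 0.098059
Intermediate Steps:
c = 21/10 (c = -21*(-1/10) = 21/10 ≈ 2.1000)
J(Y) = 9/10 (J(Y) = 3 - 1*21/10 = 3 - 21/10 = 9/10)
((-2965/(-178 - 1*(-762)) + J(49)) - 381)/(-3928) = ((-2965/(-178 - 1*(-762)) + 9/10) - 381)/(-3928) = ((-2965/(-178 + 762) + 9/10) - 381)*(-1/3928) = ((-2965/584 + 9/10) - 381)*(-1/3928) = (-12197/2920 - 381)*(-1/3928) = -1124717/2920*(-1/3928) = 1124717/11469760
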